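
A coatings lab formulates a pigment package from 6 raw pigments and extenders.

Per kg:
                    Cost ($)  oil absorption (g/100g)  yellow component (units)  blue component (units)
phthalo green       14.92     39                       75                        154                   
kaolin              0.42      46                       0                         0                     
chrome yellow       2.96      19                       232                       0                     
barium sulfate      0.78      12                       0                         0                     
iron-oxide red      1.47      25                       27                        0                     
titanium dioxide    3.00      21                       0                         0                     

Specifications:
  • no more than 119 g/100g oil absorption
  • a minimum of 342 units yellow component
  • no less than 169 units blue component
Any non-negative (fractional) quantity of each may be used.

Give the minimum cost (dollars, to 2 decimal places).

$19.69

Let x1 = kg of phthalo green, x2 = kg of kaolin, x3 = kg of chrome yellow, x4 = kg of barium sulfate, x5 = kg of iron-oxide red, x6 = kg of titanium dioxide.
Minimize 14.92x1 + 0.42x2 + 2.96x3 + 0.78x4 + 1.47x5 + 3x6 subject to:
  39x1 + 46x2 + 19x3 + 12x4 + 25x5 + 21x6 ≤ 119   (oil absorption)
  75x1 + 232x3 + 27x5 ≥ 342   (yellow component)
  154x1 ≥ 169   (blue component)
  x1, x2, x3, x4, x5, x6 ≥ 0.
The cheapest feasible vertex uses only phthalo green, chrome yellow; kaolin, barium sulfate, iron-oxide red, titanium dioxide are not used. There the yellow component and blue component constraints are tight.
Optimal quantities: phthalo green = 1.0974 kg, chrome yellow = 1.1194 kg.
Hence cost = 14.92·1.0974 + 2.96·1.1194 = $19.6866.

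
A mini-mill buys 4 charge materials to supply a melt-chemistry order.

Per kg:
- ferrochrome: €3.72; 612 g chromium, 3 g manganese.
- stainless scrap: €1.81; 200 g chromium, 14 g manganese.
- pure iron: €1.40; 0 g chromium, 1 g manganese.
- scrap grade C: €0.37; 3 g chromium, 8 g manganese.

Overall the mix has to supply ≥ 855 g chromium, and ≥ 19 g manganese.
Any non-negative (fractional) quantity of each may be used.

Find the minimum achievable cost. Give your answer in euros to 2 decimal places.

Treat it as an LP. Let x1 = kg of ferrochrome, x2 = kg of stainless scrap, x3 = kg of pure iron, x4 = kg of scrap grade C.
Minimize 3.72x1 + 1.81x2 + 1.4x3 + 0.37x4 with:
  612x1 + 200x2 + 3x4 ≥ 855   (chromium)
  3x1 + 14x2 + 1x3 + 8x4 ≥ 19   (manganese)
  x1, x2, x3, x4 ≥ 0.
The cheapest feasible vertex uses only ferrochrome, scrap grade C; stainless scrap, pure iron are not used. Binding constraints: chromium and manganese.
Solving gives x1 = 1.388, x4 = 1.855.
Total cost: 3.72·1.388 + 0.37·1.855 = 5.8497.

€5.85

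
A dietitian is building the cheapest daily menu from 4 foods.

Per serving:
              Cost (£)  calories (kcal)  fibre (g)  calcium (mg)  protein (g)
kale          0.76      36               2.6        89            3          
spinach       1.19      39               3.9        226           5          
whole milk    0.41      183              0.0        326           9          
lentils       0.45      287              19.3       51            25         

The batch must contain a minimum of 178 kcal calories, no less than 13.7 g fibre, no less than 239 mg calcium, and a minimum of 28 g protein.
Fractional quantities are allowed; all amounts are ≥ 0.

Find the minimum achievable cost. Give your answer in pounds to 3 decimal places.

£0.651

Set it up as a linear program. Let x1 = servings of kale, x2 = servings of spinach, x3 = servings of whole milk, x4 = servings of lentils.
Minimize 0.76x1 + 1.19x2 + 0.41x3 + 0.45x4 subject to:
  36x1 + 39x2 + 183x3 + 287x4 ≥ 178   (calories)
  2.6x1 + 3.9x2 + 19.3x4 ≥ 13.7   (fibre)
  89x1 + 226x2 + 326x3 + 51x4 ≥ 239   (calcium)
  3x1 + 5x2 + 9x3 + 25x4 ≥ 28   (protein)
  x1, x2, x3, x4 ≥ 0.
At the optimum only whole milk, lentils are positive (kale, spinach = 0). The calcium and protein requirements are met with equality.
Optimal quantities: whole milk = 0.5912 servings, lentils = 0.9072 servings.
Objective = 0.41·0.5912 + 0.45·0.9072 = 0.65063.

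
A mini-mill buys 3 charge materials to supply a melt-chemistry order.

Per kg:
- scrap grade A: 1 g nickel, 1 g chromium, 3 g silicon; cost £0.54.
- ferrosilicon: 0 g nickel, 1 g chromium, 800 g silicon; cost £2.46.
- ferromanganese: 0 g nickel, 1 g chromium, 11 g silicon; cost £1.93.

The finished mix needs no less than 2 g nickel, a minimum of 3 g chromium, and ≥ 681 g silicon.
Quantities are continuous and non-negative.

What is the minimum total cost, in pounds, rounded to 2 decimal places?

Set it up as a linear program. Let x1 = kg of scrap grade A, x2 = kg of ferrosilicon, x3 = kg of ferromanganese.
Minimise 0.54x1 + 2.46x2 + 1.93x3 with:
  1x1 ≥ 2   (nickel)
  1x1 + 1x2 + 1x3 ≥ 3   (chromium)
  3x1 + 800x2 + 11x3 ≥ 681   (silicon)
  x1, x2, x3 ≥ 0.
The optimal basis is {scrap grade A, ferrosilicon}; ferromanganese drops out. There the chromium and silicon constraints are tight.
Optimal quantities: scrap grade A = 2.157 kg, ferrosilicon = 0.8432 kg.
Hence cost = 0.54·2.157 + 2.46·0.8432 = £3.2391.

£3.24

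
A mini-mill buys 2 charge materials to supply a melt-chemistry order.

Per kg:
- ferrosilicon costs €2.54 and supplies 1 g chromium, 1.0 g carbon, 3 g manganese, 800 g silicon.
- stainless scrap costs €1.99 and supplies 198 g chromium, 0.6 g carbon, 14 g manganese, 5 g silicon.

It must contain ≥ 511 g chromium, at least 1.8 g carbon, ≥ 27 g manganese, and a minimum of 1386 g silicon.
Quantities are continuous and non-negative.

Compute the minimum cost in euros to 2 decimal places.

€9.48

Let x1 = kg of ferrosilicon, x2 = kg of stainless scrap.
Minimise 2.54x1 + 1.99x2 s.t.:
  1x1 + 198x2 ≥ 511   (chromium)
  1x1 + 0.6x2 ≥ 1.8   (carbon)
  3x1 + 14x2 ≥ 27   (manganese)
  800x1 + 5x2 ≥ 1386   (silicon)
  x1, x2 ≥ 0.
Both inputs are positive at the optimum. Binding constraints: chromium and silicon.
Optimal quantities: ferrosilicon = 1.716 kg, stainless scrap = 2.572 kg.
Objective = 2.54·1.716 + 1.99·2.572 = 9.4769.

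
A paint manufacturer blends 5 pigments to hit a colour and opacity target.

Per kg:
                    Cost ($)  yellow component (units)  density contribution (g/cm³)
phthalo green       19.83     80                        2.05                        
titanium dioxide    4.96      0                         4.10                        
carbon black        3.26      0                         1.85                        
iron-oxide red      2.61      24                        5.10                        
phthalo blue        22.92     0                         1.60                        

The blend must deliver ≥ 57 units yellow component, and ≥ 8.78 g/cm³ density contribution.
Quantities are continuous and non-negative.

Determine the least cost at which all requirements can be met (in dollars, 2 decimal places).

$6.20

Set it up as a linear program. Let x1 = kg of phthalo green, x2 = kg of titanium dioxide, x3 = kg of carbon black, x4 = kg of iron-oxide red, x5 = kg of phthalo blue.
Minimize 19.83x1 + 4.96x2 + 3.26x3 + 2.61x4 + 22.92x5 subject to:
  80x1 + 24x4 ≥ 57   (yellow component)
  2.05x1 + 4.1x2 + 1.85x3 + 5.1x4 + 1.6x5 ≥ 8.78   (density contribution)
  x1, x2, x3, x4, x5 ≥ 0.
The minimum-cost mix takes nothing from phthalo green, titanium dioxide, carbon black, phthalo blue — only iron-oxide red. Binding constraint: yellow component.
That vertex is x4 = 2.375.
Total cost: 2.61·2.375 = 6.1988.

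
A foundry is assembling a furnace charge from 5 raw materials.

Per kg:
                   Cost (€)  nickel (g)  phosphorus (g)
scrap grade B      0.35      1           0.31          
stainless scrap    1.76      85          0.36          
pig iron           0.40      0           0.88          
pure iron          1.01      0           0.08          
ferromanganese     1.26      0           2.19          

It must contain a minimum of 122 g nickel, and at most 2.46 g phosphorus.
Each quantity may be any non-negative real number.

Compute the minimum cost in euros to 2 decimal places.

€2.53

Let x1 = kg of scrap grade B, x2 = kg of stainless scrap, x3 = kg of pig iron, x4 = kg of pure iron, x5 = kg of ferromanganese.
Minimize 0.35x1 + 1.76x2 + 0.4x3 + 1.01x4 + 1.26x5 s.t.:
  1x1 + 85x2 ≥ 122   (nickel)
  0.31x1 + 0.36x2 + 0.88x3 + 0.08x4 + 2.19x5 ≤ 2.46   (phosphorus)
  x1, x2, x3, x4, x5 ≥ 0.
At the optimum only stainless scrap is positive (scrap grade B, pig iron, pure iron, ferromanganese = 0). The nickel requirement is met with equality.
Solving gives x2 = 1.435.
Total cost: 1.76·1.435 = 2.5256.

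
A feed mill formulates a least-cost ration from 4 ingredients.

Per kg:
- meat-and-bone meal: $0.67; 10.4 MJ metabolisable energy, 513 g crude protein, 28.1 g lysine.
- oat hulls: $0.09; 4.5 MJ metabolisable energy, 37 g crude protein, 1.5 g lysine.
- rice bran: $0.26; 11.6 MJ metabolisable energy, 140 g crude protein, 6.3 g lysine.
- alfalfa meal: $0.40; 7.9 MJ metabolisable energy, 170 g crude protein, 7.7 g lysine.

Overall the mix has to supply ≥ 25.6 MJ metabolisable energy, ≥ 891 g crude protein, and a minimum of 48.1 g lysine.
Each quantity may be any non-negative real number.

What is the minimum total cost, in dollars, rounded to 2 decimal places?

$1.24

This is a linear program. Let x1 = kg of meat-and-bone meal, x2 = kg of oat hulls, x3 = kg of rice bran, x4 = kg of alfalfa meal.
Minimize 0.67x1 + 0.09x2 + 0.26x3 + 0.4x4 subject to:
  10.4x1 + 4.5x2 + 11.6x3 + 7.9x4 ≥ 25.6   (metabolisable energy)
  513x1 + 37x2 + 140x3 + 170x4 ≥ 891   (crude protein)
  28.1x1 + 1.5x2 + 6.3x3 + 7.7x4 ≥ 48.1   (lysine)
  x1, x2, x3, x4 ≥ 0.
At the optimum only meat-and-bone meal, rice bran are positive (oat hulls, alfalfa meal = 0). The metabolisable energy and lysine requirements are met with equality.
Optimal quantities: meat-and-bone meal = 1.523 kg, rice bran = 0.8413 kg.
Objective = 0.67·1.523 + 0.26·0.8413 = 1.2391.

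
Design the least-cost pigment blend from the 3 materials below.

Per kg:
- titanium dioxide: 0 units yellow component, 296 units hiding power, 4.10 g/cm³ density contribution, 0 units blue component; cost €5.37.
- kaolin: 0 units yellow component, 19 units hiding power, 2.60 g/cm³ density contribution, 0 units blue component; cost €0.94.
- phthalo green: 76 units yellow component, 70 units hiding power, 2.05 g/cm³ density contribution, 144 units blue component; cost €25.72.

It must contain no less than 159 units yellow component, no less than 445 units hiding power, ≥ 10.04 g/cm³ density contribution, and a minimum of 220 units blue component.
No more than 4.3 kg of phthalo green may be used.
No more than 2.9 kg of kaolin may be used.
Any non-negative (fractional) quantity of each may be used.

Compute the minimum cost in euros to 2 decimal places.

€59.64

Let x1 = kg of titanium dioxide, x2 = kg of kaolin, x3 = kg of phthalo green.
Minimise 5.37x1 + 0.94x2 + 25.72x3 with:
  76x3 ≥ 159   (yellow component)
  296x1 + 19x2 + 70x3 ≥ 445   (hiding power)
  4.1x1 + 2.6x2 + 2.05x3 ≥ 10.04   (density contribution)
  144x3 ≥ 220   (blue component)
  x3 ≤ 4.3
  x2 ≤ 2.9
  x1, x2, x3 ≥ 0.
The optimal mix uses every input. Binding constraints: yellow component, hiding power, density contribution.
So titanium dioxide = 0.96424 kg, kaolin = 0.69146 kg, phthalo green = 2.0921 kg.
Objective = 5.37·0.96424 + 0.94·0.69146 + 25.72·2.0921 = 59.6368.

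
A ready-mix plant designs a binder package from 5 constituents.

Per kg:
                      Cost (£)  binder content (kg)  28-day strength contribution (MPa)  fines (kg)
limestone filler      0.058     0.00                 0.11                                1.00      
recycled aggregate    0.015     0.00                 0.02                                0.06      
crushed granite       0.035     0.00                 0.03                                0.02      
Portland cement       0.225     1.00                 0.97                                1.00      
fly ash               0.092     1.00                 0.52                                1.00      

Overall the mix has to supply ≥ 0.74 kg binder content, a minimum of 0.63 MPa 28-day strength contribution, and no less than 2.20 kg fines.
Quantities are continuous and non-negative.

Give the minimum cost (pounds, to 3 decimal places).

Let x1 = kg of limestone filler, x2 = kg of recycled aggregate, x3 = kg of crushed granite, x4 = kg of Portland cement, x5 = kg of fly ash.
Minimize 0.058x1 + 0.015x2 + 0.035x3 + 0.225x4 + 0.092x5 s.t.:
  1x4 + 1x5 ≥ 0.74   (binder content)
  0.11x1 + 0.02x2 + 0.03x3 + 0.97x4 + 0.52x5 ≥ 0.63   (28-day strength contribution)
  1x1 + 0.06x2 + 0.02x3 + 1x4 + 1x5 ≥ 2.2   (fines)
  x1, x2, x3, x4, x5 ≥ 0.
The cheapest feasible vertex uses only limestone filler, fly ash; recycled aggregate, crushed granite, Portland cement are not used. There the 28-day strength contribution and fines constraints are tight.
Solving gives x1 = 1.254, x5 = 0.9463.
Hence cost = 0.058·1.254 + 0.092·0.9463 = £0.15979.

£0.160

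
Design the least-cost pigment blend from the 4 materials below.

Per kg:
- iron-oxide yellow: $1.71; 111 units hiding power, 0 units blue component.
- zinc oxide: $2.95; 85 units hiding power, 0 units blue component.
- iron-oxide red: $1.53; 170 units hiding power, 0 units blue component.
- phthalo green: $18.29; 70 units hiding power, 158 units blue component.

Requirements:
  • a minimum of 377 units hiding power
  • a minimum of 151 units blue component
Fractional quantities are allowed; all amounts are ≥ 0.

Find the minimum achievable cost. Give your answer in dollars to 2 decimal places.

$20.27

Treat it as an LP. Let x1 = kg of iron-oxide yellow, x2 = kg of zinc oxide, x3 = kg of iron-oxide red, x4 = kg of phthalo green.
Minimise 1.71x1 + 2.95x2 + 1.53x3 + 18.29x4 s.t.:
  111x1 + 85x2 + 170x3 + 70x4 ≥ 377   (hiding power)
  158x4 ≥ 151   (blue component)
  x1, x2, x3, x4 ≥ 0.
At the optimum only iron-oxide red, phthalo green are positive (iron-oxide yellow, zinc oxide = 0). Binding constraints: hiding power and blue component.
Solving gives x3 = 1.824, x4 = 0.9557.
Total cost: 1.53·1.824 + 18.29·0.9557 = 20.2705.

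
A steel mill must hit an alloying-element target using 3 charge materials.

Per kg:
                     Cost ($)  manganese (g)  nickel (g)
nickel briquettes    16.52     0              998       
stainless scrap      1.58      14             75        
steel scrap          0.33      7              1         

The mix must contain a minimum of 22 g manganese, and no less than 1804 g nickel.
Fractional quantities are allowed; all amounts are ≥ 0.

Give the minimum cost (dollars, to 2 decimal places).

$30.39

Set it up as a linear program. Let x1 = kg of nickel briquettes, x2 = kg of stainless scrap, x3 = kg of steel scrap.
Minimize 16.52x1 + 1.58x2 + 0.33x3 with:
  14x2 + 7x3 ≥ 22   (manganese)
  998x1 + 75x2 + 1x3 ≥ 1804   (nickel)
  x1, x2, x3 ≥ 0.
The cheapest feasible vertex uses only nickel briquettes, stainless scrap; steel scrap is not used. Binding constraints: manganese and nickel.
Solving gives x1 = 1.6895, x2 = 1.5714.
Hence cost = 16.52·1.6895 + 1.58·1.5714 = $30.3934.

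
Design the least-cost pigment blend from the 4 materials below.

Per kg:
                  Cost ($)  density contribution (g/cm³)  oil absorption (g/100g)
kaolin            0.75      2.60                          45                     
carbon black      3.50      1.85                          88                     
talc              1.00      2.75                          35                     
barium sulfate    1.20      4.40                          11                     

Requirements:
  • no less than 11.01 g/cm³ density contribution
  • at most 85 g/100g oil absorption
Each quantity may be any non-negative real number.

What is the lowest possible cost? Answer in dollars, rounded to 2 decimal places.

This is a linear program. Let x1 = kg of kaolin, x2 = kg of carbon black, x3 = kg of talc, x4 = kg of barium sulfate.
Minimise 0.75x1 + 3.5x2 + 1x3 + 1.2x4 s.t.:
  2.6x1 + 1.85x2 + 2.75x3 + 4.4x4 ≥ 11.01   (density contribution)
  45x1 + 88x2 + 35x3 + 11x4 ≤ 85   (oil absorption)
  x1, x2, x3, x4 ≥ 0.
The cheapest feasible vertex uses only barium sulfate; kaolin, carbon black, talc are not used. Binding constraint: density contribution.
So barium sulfate = 2.502 kg.
Cost = 1.2·2.502 = 3.0024.

$3.00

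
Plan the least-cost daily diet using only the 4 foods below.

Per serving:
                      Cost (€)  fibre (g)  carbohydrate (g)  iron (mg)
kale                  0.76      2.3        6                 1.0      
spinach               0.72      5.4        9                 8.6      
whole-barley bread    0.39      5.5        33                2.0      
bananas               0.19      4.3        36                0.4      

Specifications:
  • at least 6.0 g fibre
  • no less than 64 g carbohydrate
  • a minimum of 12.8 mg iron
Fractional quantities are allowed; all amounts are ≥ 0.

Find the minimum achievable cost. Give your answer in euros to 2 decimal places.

Treat it as an LP. Let x1 = servings of kale, x2 = servings of spinach, x3 = servings of whole-barley bread, x4 = servings of bananas.
min 0.76x1 + 0.72x2 + 0.39x3 + 0.19x4 s.t.:
  2.3x1 + 5.4x2 + 5.5x3 + 4.3x4 ≥ 6   (fibre)
  6x1 + 9x2 + 33x3 + 36x4 ≥ 64   (carbohydrate)
  1x1 + 8.6x2 + 2x3 + 0.4x4 ≥ 12.8   (iron)
  x1, x2, x3, x4 ≥ 0.
The minimum-cost mix takes nothing from kale, whole-barley bread — only spinach, bananas. The carbohydrate and iron requirements are met with equality.
Solving gives x2 = 1.422, x4 = 1.422.
Total cost: 0.72·1.422 + 0.19·1.422 = 1.2940.

€1.29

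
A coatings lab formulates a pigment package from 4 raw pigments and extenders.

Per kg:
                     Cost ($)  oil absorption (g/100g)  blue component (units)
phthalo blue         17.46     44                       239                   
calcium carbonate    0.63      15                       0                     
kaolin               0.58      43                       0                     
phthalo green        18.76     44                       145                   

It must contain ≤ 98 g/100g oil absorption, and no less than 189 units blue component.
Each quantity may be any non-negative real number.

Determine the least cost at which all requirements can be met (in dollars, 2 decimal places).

Set it up as a linear program. Let x1 = kg of phthalo blue, x2 = kg of calcium carbonate, x3 = kg of kaolin, x4 = kg of phthalo green.
Minimise 17.46x1 + 0.63x2 + 0.58x3 + 18.76x4 s.t.:
  44x1 + 15x2 + 43x3 + 44x4 ≤ 98   (oil absorption)
  239x1 + 145x4 ≥ 189   (blue component)
  x1, x2, x3, x4 ≥ 0.
The minimum-cost mix takes nothing from calcium carbonate, kaolin, phthalo green — only phthalo blue. There the blue component constraint is tight.
Solving gives x1 = 0.7908.
Total cost: 17.46·0.7908 = 13.8074.

$13.81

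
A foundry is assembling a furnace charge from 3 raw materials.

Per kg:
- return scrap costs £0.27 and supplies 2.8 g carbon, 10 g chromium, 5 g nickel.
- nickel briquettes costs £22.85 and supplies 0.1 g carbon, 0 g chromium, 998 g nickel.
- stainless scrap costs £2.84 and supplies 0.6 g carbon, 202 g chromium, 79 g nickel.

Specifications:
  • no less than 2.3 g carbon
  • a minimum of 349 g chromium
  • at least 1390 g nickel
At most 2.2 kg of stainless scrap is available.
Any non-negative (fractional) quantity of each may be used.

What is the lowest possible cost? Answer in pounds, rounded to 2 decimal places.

£33.65

Treat it as an LP. Let x1 = kg of return scrap, x2 = kg of nickel briquettes, x3 = kg of stainless scrap.
Minimise 0.27x1 + 22.85x2 + 2.84x3 subject to:
  2.8x1 + 0.1x2 + 0.6x3 ≥ 2.3   (carbon)
  10x1 + 202x3 ≥ 349   (chromium)
  5x1 + 998x2 + 79x3 ≥ 1390   (nickel)
  x3 ≤ 2.2
  x1, x2, x3 ≥ 0.
All 3 inputs are positive at the optimum. Binding constraints: carbon, chromium, nickel.
That vertex is x1 = 0.41072, x2 = 1.2556, x3 = 1.7074.
Objective = 0.27·0.41072 + 22.85·1.2556 + 2.84·1.7074 = 33.6504.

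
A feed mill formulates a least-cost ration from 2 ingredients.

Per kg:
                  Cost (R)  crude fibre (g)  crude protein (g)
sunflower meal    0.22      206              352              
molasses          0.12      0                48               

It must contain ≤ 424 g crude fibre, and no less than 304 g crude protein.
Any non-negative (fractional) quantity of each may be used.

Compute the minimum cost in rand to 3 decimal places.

R0.190

Let x1 = kg of sunflower meal, x2 = kg of molasses.
min 0.22x1 + 0.12x2 s.t.:
  206x1 ≤ 424   (crude fibre)
  352x1 + 48x2 ≥ 304   (crude protein)
  x1, x2 ≥ 0.
At the optimum only sunflower meal is positive (molasses = 0). The crude protein requirement is met with equality.
So sunflower meal = 0.8636 kg.
Total cost: 0.22·0.8636 = 0.18999.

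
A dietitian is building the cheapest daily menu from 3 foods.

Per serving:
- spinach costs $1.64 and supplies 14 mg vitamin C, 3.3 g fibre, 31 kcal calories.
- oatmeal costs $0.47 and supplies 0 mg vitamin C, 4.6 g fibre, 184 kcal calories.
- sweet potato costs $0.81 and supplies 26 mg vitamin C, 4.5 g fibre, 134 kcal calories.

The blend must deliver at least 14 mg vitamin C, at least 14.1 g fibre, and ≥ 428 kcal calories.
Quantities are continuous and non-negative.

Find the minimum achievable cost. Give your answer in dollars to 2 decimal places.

Let x1 = servings of spinach, x2 = servings of oatmeal, x3 = servings of sweet potato.
Minimize 1.64x1 + 0.47x2 + 0.81x3 with:
  14x1 + 26x3 ≥ 14   (vitamin C)
  3.3x1 + 4.6x2 + 4.5x3 ≥ 14.1   (fibre)
  31x1 + 184x2 + 134x3 ≥ 428   (calories)
  x1, x2, x3 ≥ 0.
The optimal basis is {oatmeal, sweet potato}; spinach drops out. Binding constraints: vitamin C and fibre.
Solving gives x2 = 2.538, x3 = 0.5385.
Hence cost = 0.47·2.538 + 0.81·0.5385 = $1.6290.

$1.63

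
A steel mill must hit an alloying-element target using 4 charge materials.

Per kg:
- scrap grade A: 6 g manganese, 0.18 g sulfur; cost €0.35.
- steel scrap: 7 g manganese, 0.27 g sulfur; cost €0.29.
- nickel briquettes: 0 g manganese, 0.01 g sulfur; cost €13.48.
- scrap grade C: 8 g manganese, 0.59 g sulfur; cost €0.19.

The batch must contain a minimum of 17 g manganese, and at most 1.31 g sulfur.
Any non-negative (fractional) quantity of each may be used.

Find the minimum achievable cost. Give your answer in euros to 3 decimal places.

This is a linear program. Let x1 = kg of scrap grade A, x2 = kg of steel scrap, x3 = kg of nickel briquettes, x4 = kg of scrap grade C.
min 0.35x1 + 0.29x2 + 13.48x3 + 0.19x4 with:
  6x1 + 7x2 + 8x4 ≥ 17   (manganese)
  0.18x1 + 0.27x2 + 0.01x3 + 0.59x4 ≤ 1.31   (sulfur)
  x1, x2, x3, x4 ≥ 0.
The optimal basis is {scrap grade C}; scrap grade A, steel scrap, nickel briquettes drop out. Binding constraint: manganese.
Solving gives x4 = 2.125.
Cost = 0.19·2.125 = 0.40375.

€0.404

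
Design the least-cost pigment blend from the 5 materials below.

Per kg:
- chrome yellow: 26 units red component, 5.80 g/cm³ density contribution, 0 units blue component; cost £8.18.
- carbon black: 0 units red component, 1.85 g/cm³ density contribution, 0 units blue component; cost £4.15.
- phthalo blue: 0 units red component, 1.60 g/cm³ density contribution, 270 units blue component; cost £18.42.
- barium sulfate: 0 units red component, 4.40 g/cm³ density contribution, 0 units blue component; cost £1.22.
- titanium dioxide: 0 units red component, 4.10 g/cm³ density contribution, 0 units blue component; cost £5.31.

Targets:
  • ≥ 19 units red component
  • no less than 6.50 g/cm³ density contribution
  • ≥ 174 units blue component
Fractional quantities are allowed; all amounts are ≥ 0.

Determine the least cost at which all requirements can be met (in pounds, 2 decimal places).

Let x1 = kg of chrome yellow, x2 = kg of carbon black, x3 = kg of phthalo blue, x4 = kg of barium sulfate, x5 = kg of titanium dioxide.
Minimise 8.18x1 + 4.15x2 + 18.42x3 + 1.22x4 + 5.31x5 s.t.:
  26x1 ≥ 19   (red component)
  5.8x1 + 1.85x2 + 1.6x3 + 4.4x4 + 4.1x5 ≥ 6.5   (density contribution)
  270x3 ≥ 174   (blue component)
  x1, x2, x3, x4, x5 ≥ 0.
The minimum-cost mix takes nothing from carbon black, titanium dioxide — only chrome yellow, phthalo blue, barium sulfate. There the red component, density contribution, blue component constraints are tight.
So chrome yellow = 0.7308 kg, phthalo blue = 0.6444 kg, barium sulfate = 0.2796 kg.
Hence cost = 8.18·0.7308 + 18.42·0.6444 + 1.22·0.2796 = £18.1889.

£18.19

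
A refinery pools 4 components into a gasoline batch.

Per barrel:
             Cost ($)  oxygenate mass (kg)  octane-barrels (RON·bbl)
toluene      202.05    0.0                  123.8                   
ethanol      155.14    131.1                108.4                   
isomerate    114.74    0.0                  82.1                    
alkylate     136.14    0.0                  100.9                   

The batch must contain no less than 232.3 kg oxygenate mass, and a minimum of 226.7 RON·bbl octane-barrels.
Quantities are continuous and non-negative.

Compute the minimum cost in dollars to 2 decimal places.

$321.61

This is a linear program. Let x1 = barrels of toluene, x2 = barrels of ethanol, x3 = barrels of isomerate, x4 = barrels of alkylate.
Minimize 202.05x1 + 155.14x2 + 114.74x3 + 136.14x4 subject to:
  131.1x2 ≥ 232.3   (oxygenate mass)
  123.8x1 + 108.4x2 + 82.1x3 + 100.9x4 ≥ 226.7   (octane-barrels)
  x1, x2, x3, x4 ≥ 0.
At the optimum only ethanol, alkylate are positive (toluene, isomerate = 0). There the oxygenate mass and octane-barrels constraints are tight.
Solving gives x2 = 1.7719, x4 = 0.34314.
Hence cost = 155.14·1.7719 + 136.14·0.34314 = $321.6076.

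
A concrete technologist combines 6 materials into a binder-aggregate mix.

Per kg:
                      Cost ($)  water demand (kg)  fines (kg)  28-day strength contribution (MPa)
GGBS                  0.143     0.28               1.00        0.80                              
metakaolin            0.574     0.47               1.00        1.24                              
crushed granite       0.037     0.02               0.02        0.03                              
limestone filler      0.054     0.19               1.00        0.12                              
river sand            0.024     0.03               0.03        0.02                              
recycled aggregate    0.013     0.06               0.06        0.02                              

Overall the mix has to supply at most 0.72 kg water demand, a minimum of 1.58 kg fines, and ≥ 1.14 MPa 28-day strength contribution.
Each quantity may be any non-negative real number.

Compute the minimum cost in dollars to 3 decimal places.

$0.210

Let x1 = kg of GGBS, x2 = kg of metakaolin, x3 = kg of crushed granite, x4 = kg of limestone filler, x5 = kg of river sand, x6 = kg of recycled aggregate.
Minimise 0.143x1 + 0.574x2 + 0.037x3 + 0.054x4 + 0.024x5 + 0.013x6 s.t.:
  0.28x1 + 0.47x2 + 0.02x3 + 0.19x4 + 0.03x5 + 0.06x6 ≤ 0.72   (water demand)
  1x1 + 1x2 + 0.02x3 + 1x4 + 0.03x5 + 0.06x6 ≥ 1.58   (fines)
  0.8x1 + 1.24x2 + 0.03x3 + 0.12x4 + 0.02x5 + 0.02x6 ≥ 1.14   (28-day strength contribution)
  x1, x2, x3, x4, x5, x6 ≥ 0.
At the optimum only GGBS, limestone filler are positive (metakaolin, crushed granite, river sand, recycled aggregate = 0). Binding constraints: fines and 28-day strength contribution.
So GGBS = 1.398 kg, limestone filler = 0.1824 kg.
Cost = 0.143·1.398 + 0.054·0.1824 = 0.20976.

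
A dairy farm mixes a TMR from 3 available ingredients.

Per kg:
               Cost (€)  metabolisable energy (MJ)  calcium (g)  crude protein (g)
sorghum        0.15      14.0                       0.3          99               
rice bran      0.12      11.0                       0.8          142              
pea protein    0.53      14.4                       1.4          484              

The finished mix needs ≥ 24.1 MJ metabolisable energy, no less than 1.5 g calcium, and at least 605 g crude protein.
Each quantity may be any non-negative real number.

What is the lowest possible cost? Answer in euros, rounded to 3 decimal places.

This is a linear program. Let x1 = kg of sorghum, x2 = kg of rice bran, x3 = kg of pea protein.
Minimise 0.15x1 + 0.12x2 + 0.53x3 s.t.:
  14x1 + 11x2 + 14.4x3 ≥ 24.1   (metabolisable energy)
  0.3x1 + 0.8x2 + 1.4x3 ≥ 1.5   (calcium)
  99x1 + 142x2 + 484x3 ≥ 605   (crude protein)
  x1, x2, x3 ≥ 0.
At the optimum only rice bran is positive (sorghum, pea protein = 0). Binding constraint: crude protein.
That vertex is x2 = 4.261.
Objective = 0.12·4.261 = 0.51132.

€0.511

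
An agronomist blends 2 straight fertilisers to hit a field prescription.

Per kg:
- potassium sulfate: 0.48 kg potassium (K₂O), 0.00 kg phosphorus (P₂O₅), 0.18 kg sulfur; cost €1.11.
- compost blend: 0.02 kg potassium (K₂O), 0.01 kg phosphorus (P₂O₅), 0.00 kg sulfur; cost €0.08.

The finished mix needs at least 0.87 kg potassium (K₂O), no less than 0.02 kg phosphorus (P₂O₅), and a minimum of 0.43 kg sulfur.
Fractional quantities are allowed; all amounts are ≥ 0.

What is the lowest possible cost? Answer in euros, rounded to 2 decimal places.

Let x1 = kg of potassium sulfate, x2 = kg of compost blend.
min 1.11x1 + 0.08x2 s.t.:
  0.48x1 + 0.02x2 ≥ 0.87   (potassium (K₂O))
  0.01x2 ≥ 0.02   (phosphorus (P₂O₅))
  0.18x1 ≥ 0.43   (sulfur)
  x1, x2 ≥ 0.
Both inputs are positive at the optimum. Binding constraints: phosphorus (P₂O₅) and sulfur.
Optimal quantities: potassium sulfate = 2.389 kg, compost blend = 2 kg.
Cost = 1.11·2.389 + 0.08·2 = 2.8118.

€2.81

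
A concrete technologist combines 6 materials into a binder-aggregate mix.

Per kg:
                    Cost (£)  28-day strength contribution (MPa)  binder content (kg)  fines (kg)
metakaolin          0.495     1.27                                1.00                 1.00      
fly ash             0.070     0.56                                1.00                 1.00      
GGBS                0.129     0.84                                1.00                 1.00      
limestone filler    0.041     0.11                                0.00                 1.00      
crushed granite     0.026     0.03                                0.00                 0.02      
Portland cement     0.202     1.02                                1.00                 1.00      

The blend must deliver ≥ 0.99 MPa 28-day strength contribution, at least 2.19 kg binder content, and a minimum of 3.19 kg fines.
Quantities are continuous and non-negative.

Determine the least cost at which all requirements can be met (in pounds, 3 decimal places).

This is a linear program. Let x1 = kg of metakaolin, x2 = kg of fly ash, x3 = kg of GGBS, x4 = kg of limestone filler, x5 = kg of crushed granite, x6 = kg of Portland cement.
min 0.495x1 + 0.07x2 + 0.129x3 + 0.041x4 + 0.026x5 + 0.202x6 subject to:
  1.27x1 + 0.56x2 + 0.84x3 + 0.11x4 + 0.03x5 + 1.02x6 ≥ 0.99   (28-day strength contribution)
  1x1 + 1x2 + 1x3 + 1x6 ≥ 2.19   (binder content)
  1x1 + 1x2 + 1x3 + 1x4 + 0.02x5 + 1x6 ≥ 3.19   (fines)
  x1, x2, x3, x4, x5, x6 ≥ 0.
The optimal basis is {fly ash, limestone filler}; metakaolin, GGBS, crushed granite, Portland cement drop out. The binder content and fines requirements are met with equality.
Solving gives x2 = 2.19, x4 = 1.
Cost = 0.07·2.19 + 0.041·1 = 0.19430.

£0.194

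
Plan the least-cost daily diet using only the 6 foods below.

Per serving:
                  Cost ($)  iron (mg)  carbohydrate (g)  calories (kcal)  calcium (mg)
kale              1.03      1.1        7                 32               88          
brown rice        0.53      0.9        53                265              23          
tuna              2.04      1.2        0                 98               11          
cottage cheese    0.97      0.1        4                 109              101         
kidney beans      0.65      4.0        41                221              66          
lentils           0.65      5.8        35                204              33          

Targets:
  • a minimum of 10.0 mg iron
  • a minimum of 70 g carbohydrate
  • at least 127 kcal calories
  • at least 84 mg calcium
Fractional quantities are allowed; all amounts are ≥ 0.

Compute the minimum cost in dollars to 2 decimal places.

$1.25

Let x1 = servings of kale, x2 = servings of brown rice, x3 = servings of tuna, x4 = servings of cottage cheese, x5 = servings of kidney beans, x6 = servings of lentils.
Minimize 1.03x1 + 0.53x2 + 2.04x3 + 0.97x4 + 0.65x5 + 0.65x6 subject to:
  1.1x1 + 0.9x2 + 1.2x3 + 0.1x4 + 4x5 + 5.8x6 ≥ 10   (iron)
  7x1 + 53x2 + 4x4 + 41x5 + 35x6 ≥ 70   (carbohydrate)
  32x1 + 265x2 + 98x3 + 109x4 + 221x5 + 204x6 ≥ 127   (calories)
  88x1 + 23x2 + 11x3 + 101x4 + 66x5 + 33x6 ≥ 84   (calcium)
  x1, x2, x3, x4, x5, x6 ≥ 0.
The minimum-cost mix takes nothing from kale, brown rice, tuna, cottage cheese — only kidney beans, lentils. Binding constraints: iron and calcium.
Optimal quantities: kidney beans = 0.6268 servings, lentils = 1.292 servings.
Objective = 0.65·0.6268 + 0.65·1.292 = 1.2472.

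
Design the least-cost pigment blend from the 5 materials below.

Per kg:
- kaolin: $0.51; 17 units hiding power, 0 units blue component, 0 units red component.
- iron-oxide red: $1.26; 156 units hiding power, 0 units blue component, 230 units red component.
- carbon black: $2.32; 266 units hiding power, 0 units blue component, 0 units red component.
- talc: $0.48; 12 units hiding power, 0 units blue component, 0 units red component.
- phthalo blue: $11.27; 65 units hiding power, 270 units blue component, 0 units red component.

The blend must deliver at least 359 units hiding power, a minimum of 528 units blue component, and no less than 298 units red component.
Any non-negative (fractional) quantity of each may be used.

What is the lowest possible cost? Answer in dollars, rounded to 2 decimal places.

$23.91

This is a linear program. Let x1 = kg of kaolin, x2 = kg of iron-oxide red, x3 = kg of carbon black, x4 = kg of talc, x5 = kg of phthalo blue.
Minimise 0.51x1 + 1.26x2 + 2.32x3 + 0.48x4 + 11.27x5 s.t.:
  17x1 + 156x2 + 266x3 + 12x4 + 65x5 ≥ 359   (hiding power)
  270x5 ≥ 528   (blue component)
  230x2 ≥ 298   (red component)
  x1, x2, x3, x4, x5 ≥ 0.
The minimum-cost mix takes nothing from kaolin, carbon black, talc — only iron-oxide red, phthalo blue. There the hiding power and blue component constraints are tight.
That vertex is x2 = 1.4865, x5 = 1.9556.
Objective = 1.26·1.4865 + 11.27·1.9556 = 23.9126.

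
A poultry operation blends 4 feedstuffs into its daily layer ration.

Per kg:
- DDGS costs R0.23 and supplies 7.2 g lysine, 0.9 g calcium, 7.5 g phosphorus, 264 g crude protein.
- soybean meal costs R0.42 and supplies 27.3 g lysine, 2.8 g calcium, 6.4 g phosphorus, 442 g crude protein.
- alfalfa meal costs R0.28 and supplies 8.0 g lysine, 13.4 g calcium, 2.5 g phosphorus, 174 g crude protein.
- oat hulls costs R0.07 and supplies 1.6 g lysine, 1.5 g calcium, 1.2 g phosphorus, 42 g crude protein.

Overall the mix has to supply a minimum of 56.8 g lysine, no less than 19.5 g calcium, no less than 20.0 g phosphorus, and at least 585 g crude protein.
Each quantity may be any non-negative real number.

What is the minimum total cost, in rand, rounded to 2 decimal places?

R1.17

Let x1 = kg of DDGS, x2 = kg of soybean meal, x3 = kg of alfalfa meal, x4 = kg of oat hulls.
min 0.23x1 + 0.42x2 + 0.28x3 + 0.07x4 subject to:
  7.2x1 + 27.3x2 + 8x3 + 1.6x4 ≥ 56.8   (lysine)
  0.9x1 + 2.8x2 + 13.4x3 + 1.5x4 ≥ 19.5   (calcium)
  7.5x1 + 6.4x2 + 2.5x3 + 1.2x4 ≥ 20   (phosphorus)
  264x1 + 442x2 + 174x3 + 42x4 ≥ 585   (crude protein)
  x1, x2, x3, x4 ≥ 0.
At the optimum only DDGS, soybean meal, alfalfa meal are positive (oat hulls = 0). The lysine, calcium, phosphorus requirements are met with equality.
Optimal quantities: DDGS = 1.035 kg, soybean meal = 1.493 kg, alfalfa meal = 1.074 kg.
Cost = 0.23·1.035 + 0.42·1.493 + 0.28·1.074 = 1.1658.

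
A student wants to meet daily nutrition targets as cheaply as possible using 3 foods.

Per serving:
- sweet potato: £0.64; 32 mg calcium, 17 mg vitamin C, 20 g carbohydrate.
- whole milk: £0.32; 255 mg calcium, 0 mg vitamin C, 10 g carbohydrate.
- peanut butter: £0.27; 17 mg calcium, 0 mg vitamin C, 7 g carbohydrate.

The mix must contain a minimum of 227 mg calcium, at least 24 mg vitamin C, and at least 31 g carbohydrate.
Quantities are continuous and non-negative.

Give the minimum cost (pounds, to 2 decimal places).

£1.13

Let x1 = servings of sweet potato, x2 = servings of whole milk, x3 = servings of peanut butter.
Minimise 0.64x1 + 0.32x2 + 0.27x3 with:
  32x1 + 255x2 + 17x3 ≥ 227   (calcium)
  17x1 ≥ 24   (vitamin C)
  20x1 + 10x2 + 7x3 ≥ 31   (carbohydrate)
  x1, x2, x3 ≥ 0.
The optimal basis is {sweet potato, whole milk}; peanut butter drops out. The calcium and vitamin C requirements are met with equality.
So sweet potato = 1.412 servings, whole milk = 0.713 servings.
Total cost: 0.64·1.412 + 0.32·0.713 = 1.1318.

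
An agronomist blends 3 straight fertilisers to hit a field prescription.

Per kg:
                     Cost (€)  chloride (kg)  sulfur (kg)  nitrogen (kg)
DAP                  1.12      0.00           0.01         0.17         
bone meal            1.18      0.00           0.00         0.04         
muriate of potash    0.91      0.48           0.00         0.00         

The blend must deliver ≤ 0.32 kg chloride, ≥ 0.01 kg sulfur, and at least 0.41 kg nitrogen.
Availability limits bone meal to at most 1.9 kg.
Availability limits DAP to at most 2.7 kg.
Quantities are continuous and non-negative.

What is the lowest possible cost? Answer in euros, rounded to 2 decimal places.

Set it up as a linear program. Let x1 = kg of DAP, x2 = kg of bone meal, x3 = kg of muriate of potash.
Minimise 1.12x1 + 1.18x2 + 0.91x3 s.t.:
  0.48x3 ≤ 0.32   (chloride)
  0.01x1 ≥ 0.01   (sulfur)
  0.17x1 + 0.04x2 ≥ 0.41   (nitrogen)
  x2 ≤ 1.9
  x1 ≤ 2.7
  x1, x2, x3 ≥ 0.
At the optimum only DAP is positive (bone meal, muriate of potash = 0). Binding constraint: nitrogen.
That vertex is x1 = 2.412.
Hence cost = 1.12·2.412 = €2.7014.

€2.70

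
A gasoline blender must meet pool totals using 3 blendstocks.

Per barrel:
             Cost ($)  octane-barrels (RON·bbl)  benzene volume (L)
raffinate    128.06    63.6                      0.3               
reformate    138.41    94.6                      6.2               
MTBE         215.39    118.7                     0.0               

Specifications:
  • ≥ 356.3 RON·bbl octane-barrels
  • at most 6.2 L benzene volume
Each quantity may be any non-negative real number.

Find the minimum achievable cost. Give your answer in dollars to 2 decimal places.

Treat it as an LP. Let x1 = barrels of raffinate, x2 = barrels of reformate, x3 = barrels of MTBE.
min 128.06x1 + 138.41x2 + 215.39x3 subject to:
  63.6x1 + 94.6x2 + 118.7x3 ≥ 356.3   (octane-barrels)
  0.3x1 + 6.2x2 ≤ 6.2   (benzene volume)
  x1, x2, x3 ≥ 0.
At the optimum only reformate, MTBE are positive (raffinate = 0). The octane-barrels and benzene volume requirements are met with equality.
So reformate = 1 barrel, MTBE = 2.2047 barrels.
Cost = 138.41·1 + 215.39·2.2047 = 613.2803.

$613.28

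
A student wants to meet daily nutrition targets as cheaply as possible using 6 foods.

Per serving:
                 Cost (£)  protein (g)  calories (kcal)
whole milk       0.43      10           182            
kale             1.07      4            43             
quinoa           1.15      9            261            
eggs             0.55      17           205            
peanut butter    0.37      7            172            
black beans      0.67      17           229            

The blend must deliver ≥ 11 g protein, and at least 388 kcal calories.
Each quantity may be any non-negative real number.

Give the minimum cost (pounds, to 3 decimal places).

£0.835

Let x1 = servings of whole milk, x2 = servings of kale, x3 = servings of quinoa, x4 = servings of eggs, x5 = servings of peanut butter, x6 = servings of black beans.
Minimise 0.43x1 + 1.07x2 + 1.15x3 + 0.55x4 + 0.37x5 + 0.67x6 s.t.:
  10x1 + 4x2 + 9x3 + 17x4 + 7x5 + 17x6 ≥ 11   (protein)
  182x1 + 43x2 + 261x3 + 205x4 + 172x5 + 229x6 ≥ 388   (calories)
  x1, x2, x3, x4, x5, x6 ≥ 0.
The cheapest feasible vertex uses only peanut butter; whole milk, kale, quinoa, eggs, black beans are not used. Binding constraint: calories.
That vertex is x5 = 2.256.
Hence cost = 0.37·2.256 = £0.83472.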